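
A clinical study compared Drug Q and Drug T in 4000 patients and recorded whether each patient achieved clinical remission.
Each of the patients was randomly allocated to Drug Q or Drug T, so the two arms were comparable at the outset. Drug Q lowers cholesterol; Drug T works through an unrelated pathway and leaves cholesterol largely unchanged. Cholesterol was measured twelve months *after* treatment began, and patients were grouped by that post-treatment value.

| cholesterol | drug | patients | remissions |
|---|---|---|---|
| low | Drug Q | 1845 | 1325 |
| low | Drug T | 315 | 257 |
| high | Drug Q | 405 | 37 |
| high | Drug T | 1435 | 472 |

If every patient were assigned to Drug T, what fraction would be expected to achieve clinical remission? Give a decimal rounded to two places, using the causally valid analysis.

0.42

Cholesterol is downstream of the drug. One should not condition on a consequence of treatment, so the overall rates are the right comparison.
So P(outcome | do(Drug T)) is just the pooled rate for Drug T: 729/1750 = 0.417.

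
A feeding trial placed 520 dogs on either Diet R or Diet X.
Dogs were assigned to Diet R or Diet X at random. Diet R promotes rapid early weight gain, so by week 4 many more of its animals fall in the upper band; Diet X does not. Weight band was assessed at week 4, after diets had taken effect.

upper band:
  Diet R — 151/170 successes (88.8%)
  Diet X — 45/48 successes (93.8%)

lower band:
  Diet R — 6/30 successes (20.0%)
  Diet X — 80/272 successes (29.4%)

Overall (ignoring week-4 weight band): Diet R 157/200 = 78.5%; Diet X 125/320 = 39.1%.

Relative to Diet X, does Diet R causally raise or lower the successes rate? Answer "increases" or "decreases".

Week-4 weight band here is a post-treatment variable shaped by the diet; conditioning on it would introduce bias rather than remove it. The overall comparison is the causal one.
Pooled: Diet R 78.5% vs Diet X 39.1%; Diet R is higher overall.

increases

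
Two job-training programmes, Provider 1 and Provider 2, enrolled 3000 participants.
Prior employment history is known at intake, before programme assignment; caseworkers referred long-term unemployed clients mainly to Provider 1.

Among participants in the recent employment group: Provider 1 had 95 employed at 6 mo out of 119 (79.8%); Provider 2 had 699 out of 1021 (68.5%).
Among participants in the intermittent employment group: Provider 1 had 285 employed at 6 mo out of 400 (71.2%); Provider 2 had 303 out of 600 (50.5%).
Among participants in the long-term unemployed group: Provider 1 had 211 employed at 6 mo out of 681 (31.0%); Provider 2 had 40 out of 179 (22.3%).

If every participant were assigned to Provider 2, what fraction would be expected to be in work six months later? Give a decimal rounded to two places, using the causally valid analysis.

0.49

Within every prior employment history level Provider 1 has the higher rate, yet pooled Provider 2 does — Simpson's reversal.
The imbalance in prior employment history arose from how participants were allocated, not from anything the programme did; and prior employment history independently affects the outcome. The pooled gap is confounded — condition on prior employment history.
Standardising Provider 2 to the population prior employment history mix: 0.380·699/1021 + 0.333·303/600 + 0.287·40/179 = 0.493.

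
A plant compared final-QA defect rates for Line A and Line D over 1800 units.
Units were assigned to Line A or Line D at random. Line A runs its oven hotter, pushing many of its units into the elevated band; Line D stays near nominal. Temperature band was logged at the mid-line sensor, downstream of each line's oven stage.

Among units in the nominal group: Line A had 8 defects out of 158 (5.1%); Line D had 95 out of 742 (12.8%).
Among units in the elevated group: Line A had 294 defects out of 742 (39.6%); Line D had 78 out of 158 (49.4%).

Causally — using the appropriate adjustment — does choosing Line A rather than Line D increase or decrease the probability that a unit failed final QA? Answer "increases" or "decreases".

increases

Stratifying would compare lines among units the lines themselves sorted into in-process temperature band groups — a form of selection on an intermediate. The unconditioned pooled rates give the total causal effect.
Pooled: Line A 33.6% vs Line D 19.2%; Line D is lower overall.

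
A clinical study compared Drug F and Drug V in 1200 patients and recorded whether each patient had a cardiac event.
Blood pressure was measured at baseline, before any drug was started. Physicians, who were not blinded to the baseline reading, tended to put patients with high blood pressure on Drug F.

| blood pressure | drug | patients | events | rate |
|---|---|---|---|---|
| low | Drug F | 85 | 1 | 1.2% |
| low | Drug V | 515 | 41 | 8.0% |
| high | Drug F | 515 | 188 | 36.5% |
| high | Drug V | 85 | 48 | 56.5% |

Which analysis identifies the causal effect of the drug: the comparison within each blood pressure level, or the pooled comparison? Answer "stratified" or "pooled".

stratified

Within every blood pressure level Drug F has the lower rate, yet pooled Drug V does — Simpson's reversal.
Blood pressure differs across drugs for reasons unrelated to any effect of the drug itself, and it separately predicts the outcome — a classic confounder. We must compare within blood pressure levels.
Within each level — low: 1.2% vs 8.0%; high: 36.5% vs 56.5% — Drug F is lower every time.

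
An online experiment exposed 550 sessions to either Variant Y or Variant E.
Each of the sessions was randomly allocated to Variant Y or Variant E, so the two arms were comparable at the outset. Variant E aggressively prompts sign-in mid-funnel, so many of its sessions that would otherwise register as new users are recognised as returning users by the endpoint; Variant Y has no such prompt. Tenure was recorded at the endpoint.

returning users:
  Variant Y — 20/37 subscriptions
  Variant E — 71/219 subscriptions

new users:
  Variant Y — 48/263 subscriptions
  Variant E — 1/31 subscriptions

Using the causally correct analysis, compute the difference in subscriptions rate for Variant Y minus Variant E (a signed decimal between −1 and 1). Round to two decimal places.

User tenure is downstream of the variant. One should not condition on a consequence of treatment, so the overall rates are the right comparison.
The causal difference is the pooled difference: 0.227 − 0.288 = -0.061.

-0.06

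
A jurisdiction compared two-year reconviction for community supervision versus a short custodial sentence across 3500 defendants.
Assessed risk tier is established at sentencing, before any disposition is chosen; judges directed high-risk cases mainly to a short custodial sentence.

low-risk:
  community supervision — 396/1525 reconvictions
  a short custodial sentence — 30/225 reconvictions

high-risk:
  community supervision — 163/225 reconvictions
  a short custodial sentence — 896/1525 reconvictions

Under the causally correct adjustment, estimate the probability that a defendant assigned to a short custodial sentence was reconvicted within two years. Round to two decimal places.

The assessed risk tier-specific comparison favours a short custodial sentence throughout, but the pooled figures favour community supervision. The question is whether to condition on assessed risk tier.
Nothing the disposition does changes assessed risk tier; the imbalance is an allocation artefact. With assessed risk tier also predicting the outcome, the pooled figure is confounded, and the within-stratum comparison is the causal one.
Standardising a short custodial sentence to the population assessed risk tier mix: 0.500·30/225 + 0.500·896/1525 = 0.360.

0.36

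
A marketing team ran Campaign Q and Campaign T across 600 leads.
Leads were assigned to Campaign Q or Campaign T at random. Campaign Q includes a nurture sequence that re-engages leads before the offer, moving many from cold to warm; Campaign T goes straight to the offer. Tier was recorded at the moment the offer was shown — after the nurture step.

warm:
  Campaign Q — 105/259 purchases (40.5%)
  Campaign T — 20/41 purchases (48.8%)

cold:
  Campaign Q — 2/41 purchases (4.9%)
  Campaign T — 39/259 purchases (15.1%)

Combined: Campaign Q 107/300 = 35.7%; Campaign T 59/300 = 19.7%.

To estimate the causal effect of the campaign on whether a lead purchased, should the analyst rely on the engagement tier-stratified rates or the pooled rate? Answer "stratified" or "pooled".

pooled

The stratified and pooled comparisons disagree (Campaign T wins within each engagement tier; Campaign Q wins overall), so the answer turns on the causal role of engagement tier.
Engagement tier is recorded after the campaign and is itself shifted by it — it sits on the causal path from campaign to outcome. Conditioning on a mediator would strip out part of the effect we want; the pooled comparison gives the total causal effect.
Pooled: Campaign Q 35.7% vs Campaign T 19.7%; Campaign Q is higher overall.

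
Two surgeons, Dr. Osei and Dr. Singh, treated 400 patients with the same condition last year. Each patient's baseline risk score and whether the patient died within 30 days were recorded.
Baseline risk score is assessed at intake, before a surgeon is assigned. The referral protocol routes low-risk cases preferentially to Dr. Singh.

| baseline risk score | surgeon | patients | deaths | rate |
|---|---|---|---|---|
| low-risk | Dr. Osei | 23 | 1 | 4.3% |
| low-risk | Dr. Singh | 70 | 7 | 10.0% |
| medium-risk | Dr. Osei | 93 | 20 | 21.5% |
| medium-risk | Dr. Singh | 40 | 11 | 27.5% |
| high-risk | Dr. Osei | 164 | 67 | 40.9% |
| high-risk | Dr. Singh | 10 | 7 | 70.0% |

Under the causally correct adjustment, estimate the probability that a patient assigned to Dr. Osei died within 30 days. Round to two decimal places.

Dr. Osei is lower inside every baseline risk score stratum but Dr. Singh is lower in aggregate. Whether to stratify depends on how baseline risk score relates to the surgeon.
Baseline risk score satisfies the back-door criterion: it is not a descendant of the surgeon, and it blocks the spurious path from surgeon to outcome. Adjusting for it (i.e., using the within-baseline risk score rates) gives the causal effect.
Standardising Dr. Osei to the population baseline risk score mix: 0.233·1/23 + 0.333·20/93 + 0.435·67/164 = 0.259.

0.26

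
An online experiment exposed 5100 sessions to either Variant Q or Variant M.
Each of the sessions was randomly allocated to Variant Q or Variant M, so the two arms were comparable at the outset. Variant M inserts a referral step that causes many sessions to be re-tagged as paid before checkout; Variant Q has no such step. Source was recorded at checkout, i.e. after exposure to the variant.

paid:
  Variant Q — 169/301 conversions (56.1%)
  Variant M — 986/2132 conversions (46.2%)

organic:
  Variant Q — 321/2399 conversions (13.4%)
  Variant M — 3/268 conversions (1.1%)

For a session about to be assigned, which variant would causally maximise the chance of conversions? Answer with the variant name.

The stratified and pooled comparisons disagree (Variant Q wins within each traffic source; Variant M wins overall), so the answer turns on the causal role of traffic source.
Traffic source lies on the pathway variant → traffic source → outcome, so adjusting for it blocks the indirect effect. For the total causal effect of variant, use the unadjusted pooled rates.
Pooled: Variant Q 18.1% vs Variant M 41.2%; Variant M is higher overall.

Variant M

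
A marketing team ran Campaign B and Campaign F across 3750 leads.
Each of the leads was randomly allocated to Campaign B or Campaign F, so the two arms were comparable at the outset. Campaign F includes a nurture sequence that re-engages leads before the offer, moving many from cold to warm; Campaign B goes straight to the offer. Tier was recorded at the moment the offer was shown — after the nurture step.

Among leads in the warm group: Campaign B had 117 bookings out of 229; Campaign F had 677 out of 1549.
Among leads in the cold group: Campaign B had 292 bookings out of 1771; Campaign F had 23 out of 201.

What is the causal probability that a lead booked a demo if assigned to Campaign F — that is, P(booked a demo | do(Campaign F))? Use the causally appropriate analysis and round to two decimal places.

0.40

The stratified and pooled comparisons disagree (Campaign B wins within each engagement tier; Campaign F wins overall), so the answer turns on the causal role of engagement tier.
Engagement tier here is a post-treatment variable shaped by the campaign; conditioning on it would introduce bias rather than remove it. The overall comparison is the causal one.
So P(outcome | do(Campaign F)) is just the pooled rate for Campaign F: 700/1750 = 0.400.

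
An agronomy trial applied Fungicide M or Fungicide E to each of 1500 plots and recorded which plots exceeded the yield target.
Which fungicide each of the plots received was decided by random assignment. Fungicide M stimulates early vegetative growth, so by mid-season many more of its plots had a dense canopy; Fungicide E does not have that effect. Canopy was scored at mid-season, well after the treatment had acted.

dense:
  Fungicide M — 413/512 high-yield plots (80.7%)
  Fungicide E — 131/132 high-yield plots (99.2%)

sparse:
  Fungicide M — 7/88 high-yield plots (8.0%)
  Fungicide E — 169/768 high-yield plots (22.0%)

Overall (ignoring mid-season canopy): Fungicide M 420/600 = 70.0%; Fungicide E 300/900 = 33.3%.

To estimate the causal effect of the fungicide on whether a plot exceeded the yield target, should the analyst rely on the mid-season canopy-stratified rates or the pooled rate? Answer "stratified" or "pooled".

pooled

Within every mid-season canopy level Fungicide E has the higher rate, yet pooled Fungicide M does — Simpson's reversal.
The distribution of mid-season canopy is itself part of what the fungicide does — it is an intermediate outcome. Holding it fixed would remove that part of the effect; the total effect is the pooled difference.
Pooled: Fungicide M 70.0% vs Fungicide E 33.3%; Fungicide M is higher overall.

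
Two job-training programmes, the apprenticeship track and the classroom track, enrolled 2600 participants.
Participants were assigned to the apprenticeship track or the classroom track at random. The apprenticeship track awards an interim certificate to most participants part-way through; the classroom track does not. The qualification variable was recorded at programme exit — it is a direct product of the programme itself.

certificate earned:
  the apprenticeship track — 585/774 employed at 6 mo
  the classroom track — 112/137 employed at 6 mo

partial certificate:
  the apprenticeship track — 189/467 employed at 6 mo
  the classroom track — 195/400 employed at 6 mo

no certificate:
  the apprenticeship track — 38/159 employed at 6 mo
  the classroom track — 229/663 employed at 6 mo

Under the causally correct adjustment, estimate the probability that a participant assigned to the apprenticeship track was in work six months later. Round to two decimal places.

Within every qualification attained during the programme level the classroom track has the higher rate, yet pooled the apprenticeship track does — Simpson's reversal.
Because the programme influences qualification attained during the programme, qualification attained during the programme is a post-treatment mediator, not a confounder. Stratifying on it would bias the estimate; the causal effect is the crude pooled difference.
So P(outcome | do(the apprenticeship track)) is just the pooled rate for the apprenticeship track: 812/1400 = 0.580.

0.58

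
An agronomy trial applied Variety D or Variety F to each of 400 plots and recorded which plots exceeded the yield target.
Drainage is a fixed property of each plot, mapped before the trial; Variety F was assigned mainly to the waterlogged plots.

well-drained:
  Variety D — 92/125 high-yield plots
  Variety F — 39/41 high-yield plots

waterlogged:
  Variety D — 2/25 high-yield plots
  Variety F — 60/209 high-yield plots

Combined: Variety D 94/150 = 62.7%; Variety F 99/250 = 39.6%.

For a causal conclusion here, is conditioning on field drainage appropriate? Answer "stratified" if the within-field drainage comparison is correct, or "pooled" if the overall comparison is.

stratified

Variety F is higher inside every field drainage stratum but Variety D is higher in aggregate. Whether to stratify depends on how field drainage relates to the variety.
Since field drainage is a pre-existing factor (not a product of the variety) and it affects the outcome on its own, it is a confounder. The stratified rates, not the pooled rate, identify the causal effect.
Within each level — well-drained: 73.6% vs 95.1%; waterlogged: 8.0% vs 28.7% — Variety F is higher every time.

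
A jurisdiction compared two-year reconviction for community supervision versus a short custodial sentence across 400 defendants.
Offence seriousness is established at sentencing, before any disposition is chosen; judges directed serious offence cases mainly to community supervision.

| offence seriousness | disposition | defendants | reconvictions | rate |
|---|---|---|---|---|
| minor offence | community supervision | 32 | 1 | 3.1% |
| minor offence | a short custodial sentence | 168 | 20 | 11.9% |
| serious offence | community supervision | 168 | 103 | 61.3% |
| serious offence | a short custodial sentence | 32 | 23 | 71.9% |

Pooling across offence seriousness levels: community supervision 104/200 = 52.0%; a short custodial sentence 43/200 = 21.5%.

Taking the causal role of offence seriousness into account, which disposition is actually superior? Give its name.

Nothing the disposition does changes offence seriousness; the imbalance is an allocation artefact. With offence seriousness also predicting the outcome, the pooled figure is confounded, and the within-stratum comparison is the causal one.
Within each level — minor offence: 3.1% vs 11.9%; serious offence: 61.3% vs 71.9% — community supervision is lower every time.

community supervision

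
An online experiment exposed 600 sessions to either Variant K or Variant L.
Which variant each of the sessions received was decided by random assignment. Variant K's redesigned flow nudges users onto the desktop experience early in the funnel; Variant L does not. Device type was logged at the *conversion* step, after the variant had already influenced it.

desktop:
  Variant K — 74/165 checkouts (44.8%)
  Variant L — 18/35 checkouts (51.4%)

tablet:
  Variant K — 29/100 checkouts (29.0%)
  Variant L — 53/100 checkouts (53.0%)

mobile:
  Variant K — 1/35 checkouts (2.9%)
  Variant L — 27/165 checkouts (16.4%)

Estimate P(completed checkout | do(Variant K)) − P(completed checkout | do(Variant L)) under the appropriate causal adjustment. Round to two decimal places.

+0.02

Variant L is higher inside every device type stratum but Variant K is higher in aggregate. Whether to stratify depends on how device type relates to the variant.
Device type is downstream of the variant. One should not condition on a consequence of treatment, so the overall rates are the right comparison.
The causal difference is the pooled difference: 0.347 − 0.327 = +0.020.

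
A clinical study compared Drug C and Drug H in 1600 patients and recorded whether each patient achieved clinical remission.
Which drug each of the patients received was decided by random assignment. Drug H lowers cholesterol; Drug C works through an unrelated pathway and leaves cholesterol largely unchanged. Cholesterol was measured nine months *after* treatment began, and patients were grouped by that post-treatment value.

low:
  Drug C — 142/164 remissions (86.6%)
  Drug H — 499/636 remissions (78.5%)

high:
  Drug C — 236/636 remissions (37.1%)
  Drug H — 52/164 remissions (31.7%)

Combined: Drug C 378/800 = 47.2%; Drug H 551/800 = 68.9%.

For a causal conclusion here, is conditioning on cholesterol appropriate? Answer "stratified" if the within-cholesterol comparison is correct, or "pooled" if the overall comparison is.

Cholesterol is downstream of the drug. One should not condition on a consequence of treatment, so the overall rates are the right comparison.
Pooled: Drug C 47.2% vs Drug H 68.9%; Drug H is higher overall.

pooled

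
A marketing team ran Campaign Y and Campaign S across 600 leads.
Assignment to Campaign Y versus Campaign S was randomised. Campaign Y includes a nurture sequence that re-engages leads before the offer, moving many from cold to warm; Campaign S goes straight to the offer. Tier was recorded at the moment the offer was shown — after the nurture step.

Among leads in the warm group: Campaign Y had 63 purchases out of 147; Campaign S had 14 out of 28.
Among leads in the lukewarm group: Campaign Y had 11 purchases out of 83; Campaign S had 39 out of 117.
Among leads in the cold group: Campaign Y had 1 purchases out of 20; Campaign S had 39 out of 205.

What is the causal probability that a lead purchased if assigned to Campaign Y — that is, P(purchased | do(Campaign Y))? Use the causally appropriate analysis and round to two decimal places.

The stratified and pooled comparisons disagree (Campaign S wins within each engagement tier; Campaign Y wins overall), so the answer turns on the causal role of engagement tier.
Engagement tier lies on the pathway campaign → engagement tier → outcome, so adjusting for it blocks the indirect effect. For the total causal effect of campaign, use the unadjusted pooled rates.
So P(outcome | do(Campaign Y)) is just the pooled rate for Campaign Y: 75/250 = 0.300.

0.30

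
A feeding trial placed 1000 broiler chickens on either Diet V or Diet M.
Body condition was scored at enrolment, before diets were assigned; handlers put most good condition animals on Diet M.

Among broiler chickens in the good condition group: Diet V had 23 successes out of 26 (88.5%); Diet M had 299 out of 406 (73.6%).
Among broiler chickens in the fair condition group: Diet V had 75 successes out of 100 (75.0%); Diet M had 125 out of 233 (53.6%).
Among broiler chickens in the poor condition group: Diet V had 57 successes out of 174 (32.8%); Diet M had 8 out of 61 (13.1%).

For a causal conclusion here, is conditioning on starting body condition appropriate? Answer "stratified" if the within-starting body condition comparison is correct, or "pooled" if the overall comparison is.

The imbalance in starting body condition arose from how broiler chickens were allocated, not from anything the diet did; and starting body condition independently affects the outcome. The pooled gap is confounded — condition on starting body condition.
Within each level — good condition: 88.5% vs 73.6%; fair condition: 75.0% vs 53.6%; poor condition: 32.8% vs 13.1% — Diet V is higher every time.

stratified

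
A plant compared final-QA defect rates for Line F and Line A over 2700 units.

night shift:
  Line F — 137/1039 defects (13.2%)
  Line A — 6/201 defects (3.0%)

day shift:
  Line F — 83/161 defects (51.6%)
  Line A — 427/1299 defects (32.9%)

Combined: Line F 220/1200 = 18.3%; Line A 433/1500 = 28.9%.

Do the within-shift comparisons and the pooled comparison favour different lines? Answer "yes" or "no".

Within each shift level (night shift 13.2% vs 3.0%; day shift 51.6% vs 32.9%), Line A has the lower rate every time. Pooled: 18.3% vs 28.9% — Line F has the lower rate overall. The two comparisons disagree.

yes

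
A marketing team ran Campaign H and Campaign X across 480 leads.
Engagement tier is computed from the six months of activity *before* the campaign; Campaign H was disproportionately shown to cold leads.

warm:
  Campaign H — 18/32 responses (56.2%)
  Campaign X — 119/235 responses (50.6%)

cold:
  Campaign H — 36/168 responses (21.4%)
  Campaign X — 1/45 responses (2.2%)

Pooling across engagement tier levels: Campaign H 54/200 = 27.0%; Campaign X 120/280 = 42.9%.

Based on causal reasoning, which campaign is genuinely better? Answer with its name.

Within every engagement tier level Campaign H has the higher rate, yet pooled Campaign X does — Simpson's reversal.
Engagement tier satisfies the back-door criterion: it is not a descendant of the campaign, and it blocks the spurious path from campaign to outcome. Adjusting for it (i.e., using the within-engagement tier rates) gives the causal effect.
Within each level — warm: 56.2% vs 50.6%; cold: 21.4% vs 2.2% — Campaign H is higher every time.

Campaign H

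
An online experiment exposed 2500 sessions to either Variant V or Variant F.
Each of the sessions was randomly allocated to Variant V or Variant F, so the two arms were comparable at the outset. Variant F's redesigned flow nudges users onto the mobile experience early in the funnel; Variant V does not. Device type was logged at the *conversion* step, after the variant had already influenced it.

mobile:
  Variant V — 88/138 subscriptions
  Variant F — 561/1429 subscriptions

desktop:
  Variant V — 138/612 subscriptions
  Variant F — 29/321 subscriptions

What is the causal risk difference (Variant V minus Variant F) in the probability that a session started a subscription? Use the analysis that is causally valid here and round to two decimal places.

-0.04

Device type is downstream of the variant. One should not condition on a consequence of treatment, so the overall rates are the right comparison.
The causal difference is the pooled difference: 0.301 − 0.337 = -0.036.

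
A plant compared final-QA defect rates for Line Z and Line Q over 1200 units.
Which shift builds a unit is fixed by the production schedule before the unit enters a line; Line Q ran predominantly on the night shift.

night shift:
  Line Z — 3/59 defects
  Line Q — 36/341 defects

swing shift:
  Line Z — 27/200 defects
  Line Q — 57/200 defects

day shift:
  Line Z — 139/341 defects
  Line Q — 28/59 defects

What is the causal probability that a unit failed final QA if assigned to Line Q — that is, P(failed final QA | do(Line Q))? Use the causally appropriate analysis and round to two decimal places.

Shift differs across lines for reasons unrelated to any effect of the line itself, and it separately predicts the outcome — a classic confounder. We must compare within shift levels.
Standardising Line Q to the population shift mix: 0.333·36/341 + 0.333·57/200 + 0.333·28/59 = 0.288.

0.29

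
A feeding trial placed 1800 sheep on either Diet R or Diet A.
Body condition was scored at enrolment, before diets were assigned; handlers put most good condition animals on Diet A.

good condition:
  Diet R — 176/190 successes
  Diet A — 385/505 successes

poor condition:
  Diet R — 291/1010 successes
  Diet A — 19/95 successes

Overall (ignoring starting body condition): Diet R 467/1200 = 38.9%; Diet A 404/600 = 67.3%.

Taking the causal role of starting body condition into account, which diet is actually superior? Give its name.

Diet R

The stratified and pooled comparisons disagree (Diet R wins within each starting body condition; Diet A wins overall), so the answer turns on the causal role of starting body condition.
Starting body condition differs across diets for reasons unrelated to any effect of the diet itself, and it separately predicts the outcome — a classic confounder. We must compare within starting body condition levels.
Within each level — good condition: 92.6% vs 76.2%; poor condition: 28.8% vs 20.0% — Diet R is higher every time.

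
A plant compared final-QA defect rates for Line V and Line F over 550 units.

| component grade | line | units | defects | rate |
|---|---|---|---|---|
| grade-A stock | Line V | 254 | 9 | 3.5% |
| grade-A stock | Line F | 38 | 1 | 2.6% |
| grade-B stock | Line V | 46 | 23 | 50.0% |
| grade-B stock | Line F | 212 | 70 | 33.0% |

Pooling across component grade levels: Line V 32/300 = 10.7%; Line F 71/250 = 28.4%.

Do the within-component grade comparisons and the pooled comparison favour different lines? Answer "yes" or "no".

yes

Within each component grade level (grade-A stock 3.5% vs 2.6%; grade-B stock 50.0% vs 33.0%), Line F has the lower rate every time. Pooled: 10.7% vs 28.4% — Line V has the lower rate overall. The two comparisons disagree.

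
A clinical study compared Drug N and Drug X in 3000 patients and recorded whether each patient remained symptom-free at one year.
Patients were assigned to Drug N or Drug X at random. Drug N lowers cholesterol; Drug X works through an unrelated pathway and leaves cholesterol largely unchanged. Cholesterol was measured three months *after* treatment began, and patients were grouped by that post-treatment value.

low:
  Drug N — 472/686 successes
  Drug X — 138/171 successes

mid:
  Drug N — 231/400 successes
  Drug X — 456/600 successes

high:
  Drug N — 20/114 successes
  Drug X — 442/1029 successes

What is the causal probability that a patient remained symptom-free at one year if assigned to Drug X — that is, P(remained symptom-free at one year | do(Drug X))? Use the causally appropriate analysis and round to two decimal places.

0.58

Cholesterol is recorded after the drug and is itself shifted by it — it sits on the causal path from drug to outcome. Conditioning on a mediator would strip out part of the effect we want; the pooled comparison gives the total causal effect.
So P(outcome | do(Drug X)) is just the pooled rate for Drug X: 1036/1800 = 0.576.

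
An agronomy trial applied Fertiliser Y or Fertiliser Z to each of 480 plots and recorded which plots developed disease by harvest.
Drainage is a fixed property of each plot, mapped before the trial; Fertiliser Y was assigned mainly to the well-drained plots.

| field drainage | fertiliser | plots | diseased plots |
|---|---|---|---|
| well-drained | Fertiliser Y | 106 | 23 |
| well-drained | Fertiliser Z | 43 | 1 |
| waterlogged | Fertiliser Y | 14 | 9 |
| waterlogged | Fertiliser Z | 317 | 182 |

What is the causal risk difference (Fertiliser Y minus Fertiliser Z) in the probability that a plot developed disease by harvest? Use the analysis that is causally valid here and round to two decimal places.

Fertiliser Z is lower inside every field drainage stratum but Fertiliser Y is lower in aggregate. Whether to stratify depends on how field drainage relates to the fertiliser.
Field drainage differs across fertilisers for reasons unrelated to any effect of the fertiliser itself, and it separately predicts the outcome — a classic confounder. We must compare within field drainage levels.
Adjusting over the population distribution of field drainage: 0.310·(0.217−0.023) + 0.690·(0.643−0.574) = +0.108.

+0.11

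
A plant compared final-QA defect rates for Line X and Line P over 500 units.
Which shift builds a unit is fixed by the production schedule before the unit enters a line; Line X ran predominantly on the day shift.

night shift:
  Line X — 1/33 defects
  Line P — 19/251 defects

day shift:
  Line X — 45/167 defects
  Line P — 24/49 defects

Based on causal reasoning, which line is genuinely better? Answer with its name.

Within every shift level Line X has the lower rate, yet pooled Line P does — Simpson's reversal.
Shift satisfies the back-door criterion: it is not a descendant of the line, and it blocks the spurious path from line to outcome. Adjusting for it (i.e., using the within-shift rates) gives the causal effect.
Within each level — night shift: 3.0% vs 7.6%; day shift: 26.9% vs 49.0% — Line X is lower every time.

Line X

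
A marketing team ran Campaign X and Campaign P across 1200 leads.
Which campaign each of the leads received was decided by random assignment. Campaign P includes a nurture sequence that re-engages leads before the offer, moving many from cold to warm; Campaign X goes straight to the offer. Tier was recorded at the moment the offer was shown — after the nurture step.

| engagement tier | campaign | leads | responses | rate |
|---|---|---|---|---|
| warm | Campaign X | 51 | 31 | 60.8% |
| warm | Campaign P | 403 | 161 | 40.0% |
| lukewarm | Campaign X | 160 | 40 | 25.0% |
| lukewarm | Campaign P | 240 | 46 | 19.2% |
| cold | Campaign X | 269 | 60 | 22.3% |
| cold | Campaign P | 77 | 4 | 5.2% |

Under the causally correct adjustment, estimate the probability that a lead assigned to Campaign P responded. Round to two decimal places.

0.29

The engagement tier-specific comparison favours Campaign X throughout, but the pooled figures favour Campaign P. The question is whether to condition on engagement tier.
The distribution of engagement tier is itself part of what the campaign does — it is an intermediate outcome. Holding it fixed would remove that part of the effect; the total effect is the pooled difference.
So P(outcome | do(Campaign P)) is just the pooled rate for Campaign P: 211/720 = 0.293.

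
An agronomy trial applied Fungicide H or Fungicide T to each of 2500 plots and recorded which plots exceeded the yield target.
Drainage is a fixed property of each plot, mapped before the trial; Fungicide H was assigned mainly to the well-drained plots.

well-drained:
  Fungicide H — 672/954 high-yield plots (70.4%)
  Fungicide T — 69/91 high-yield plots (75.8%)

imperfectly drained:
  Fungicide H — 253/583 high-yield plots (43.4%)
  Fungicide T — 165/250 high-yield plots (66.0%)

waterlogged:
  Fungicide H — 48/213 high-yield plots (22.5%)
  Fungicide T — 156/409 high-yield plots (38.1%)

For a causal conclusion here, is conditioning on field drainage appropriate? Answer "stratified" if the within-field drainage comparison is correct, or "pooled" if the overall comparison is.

Field drainage differs across fungicides for reasons unrelated to any effect of the fungicide itself, and it separately predicts the outcome — a classic confounder. We must compare within field drainage levels.
Within each level — well-drained: 70.4% vs 75.8%; imperfectly drained: 43.4% vs 66.0%; waterlogged: 22.5% vs 38.1% — Fungicide T is higher every time.

stratified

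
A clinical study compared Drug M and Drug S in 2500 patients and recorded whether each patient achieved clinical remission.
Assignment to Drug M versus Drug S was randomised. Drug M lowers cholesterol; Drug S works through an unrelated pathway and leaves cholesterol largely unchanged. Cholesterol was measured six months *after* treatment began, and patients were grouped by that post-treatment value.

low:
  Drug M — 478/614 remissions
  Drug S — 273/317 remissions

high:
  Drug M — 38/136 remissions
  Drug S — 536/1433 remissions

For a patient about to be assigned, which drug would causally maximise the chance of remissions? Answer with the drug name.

Cholesterol here is a post-treatment variable shaped by the drug; conditioning on it would introduce bias rather than remove it. The overall comparison is the causal one.
Pooled: Drug M 68.8% vs Drug S 46.2%; Drug M is higher overall.

Drug M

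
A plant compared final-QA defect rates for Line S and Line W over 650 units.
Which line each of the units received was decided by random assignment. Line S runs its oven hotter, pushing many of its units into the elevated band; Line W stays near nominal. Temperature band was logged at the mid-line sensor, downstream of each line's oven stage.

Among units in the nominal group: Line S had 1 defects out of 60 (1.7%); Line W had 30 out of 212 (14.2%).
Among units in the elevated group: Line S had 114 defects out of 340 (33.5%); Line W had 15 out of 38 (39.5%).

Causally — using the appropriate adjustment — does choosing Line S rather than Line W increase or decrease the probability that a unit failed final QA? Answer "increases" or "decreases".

increases

In-process temperature band is downstream of the line. One should not condition on a consequence of treatment, so the overall rates are the right comparison.
Pooled: Line S 28.7% vs Line W 18.0%; Line W is lower overall.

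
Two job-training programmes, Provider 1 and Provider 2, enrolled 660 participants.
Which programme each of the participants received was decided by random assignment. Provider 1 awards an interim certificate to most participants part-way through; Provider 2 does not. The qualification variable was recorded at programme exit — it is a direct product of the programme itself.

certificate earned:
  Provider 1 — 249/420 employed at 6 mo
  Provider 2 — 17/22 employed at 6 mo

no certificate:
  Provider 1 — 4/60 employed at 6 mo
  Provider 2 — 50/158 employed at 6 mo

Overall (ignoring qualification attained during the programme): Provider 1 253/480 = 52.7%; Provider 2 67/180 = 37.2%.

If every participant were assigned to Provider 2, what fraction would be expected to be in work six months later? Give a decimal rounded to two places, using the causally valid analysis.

0.37

Qualification attained during the programme lies on the pathway programme → qualification attained during the programme → outcome, so adjusting for it blocks the indirect effect. For the total causal effect of programme, use the unadjusted pooled rates.
So P(outcome | do(Provider 2)) is just the pooled rate for Provider 2: 67/180 = 0.372.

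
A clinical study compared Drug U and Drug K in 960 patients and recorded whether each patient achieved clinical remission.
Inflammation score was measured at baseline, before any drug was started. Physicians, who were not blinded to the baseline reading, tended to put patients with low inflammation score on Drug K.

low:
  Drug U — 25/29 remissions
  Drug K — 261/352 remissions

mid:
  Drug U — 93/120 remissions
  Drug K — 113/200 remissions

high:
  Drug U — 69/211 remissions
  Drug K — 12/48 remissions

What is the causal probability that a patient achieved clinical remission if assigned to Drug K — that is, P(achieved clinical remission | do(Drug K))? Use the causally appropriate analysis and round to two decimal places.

0.55

The inflammation score-specific comparison favours Drug U throughout, but the pooled figures favour Drug K. The question is whether to condition on inflammation score.
Inflammation score differs across drugs for reasons unrelated to any effect of the drug itself, and it separately predicts the outcome — a classic confounder. We must compare within inflammation score levels.
Standardising Drug K to the population inflammation score mix: 0.397·261/352 + 0.333·113/200 + 0.270·12/48 = 0.550.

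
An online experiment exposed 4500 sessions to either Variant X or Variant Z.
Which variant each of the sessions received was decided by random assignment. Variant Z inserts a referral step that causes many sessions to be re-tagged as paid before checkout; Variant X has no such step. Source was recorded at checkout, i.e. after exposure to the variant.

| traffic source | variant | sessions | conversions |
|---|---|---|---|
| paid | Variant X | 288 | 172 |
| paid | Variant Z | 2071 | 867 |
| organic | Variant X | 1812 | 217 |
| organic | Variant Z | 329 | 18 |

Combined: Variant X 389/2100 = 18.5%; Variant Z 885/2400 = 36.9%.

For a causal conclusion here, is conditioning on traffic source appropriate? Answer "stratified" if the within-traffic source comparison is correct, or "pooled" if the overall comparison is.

Traffic source is downstream of the variant. One should not condition on a consequence of treatment, so the overall rates are the right comparison.
Pooled: Variant X 18.5% vs Variant Z 36.9%; Variant Z is higher overall.

pooled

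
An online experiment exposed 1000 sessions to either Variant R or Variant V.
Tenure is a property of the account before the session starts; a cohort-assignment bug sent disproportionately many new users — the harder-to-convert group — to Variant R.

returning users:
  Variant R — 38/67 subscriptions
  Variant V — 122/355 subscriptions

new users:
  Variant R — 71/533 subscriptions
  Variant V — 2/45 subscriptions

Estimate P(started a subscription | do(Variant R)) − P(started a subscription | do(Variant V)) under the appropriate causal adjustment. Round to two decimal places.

+0.15

The user tenure-specific comparison favours Variant R throughout, but the pooled figures favour Variant V. The question is whether to condition on user tenure.
Since user tenure is a pre-existing factor (not a product of the variant) and it affects the outcome on its own, it is a confounder. The stratified rates, not the pooled rate, identify the causal effect.
Adjusting over the population distribution of user tenure: 0.422·(0.567−0.344) + 0.578·(0.133−0.044) = +0.146.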